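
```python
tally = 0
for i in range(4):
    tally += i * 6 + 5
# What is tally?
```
Trace:
  tally=0
  tally=5, i=0
  tally=16, i=1
  tally=33, i=2
  tally=56, i=3

Final answer: 56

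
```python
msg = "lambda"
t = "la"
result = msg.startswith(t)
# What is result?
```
Trace:
  msg='lambda'
  msg='lambda', t='la'
  msg='lambda', t='la', result=True

Final answer: True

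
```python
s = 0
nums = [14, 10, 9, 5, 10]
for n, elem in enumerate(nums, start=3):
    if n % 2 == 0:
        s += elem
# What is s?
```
Trace:
  s=0
  s=0, n=3, elem=14
  s=10, n=4, elem=10
  s=10, n=5, elem=9
  s=15, n=6, elem=5
  s=15, n=7, elem=10

Final answer: 15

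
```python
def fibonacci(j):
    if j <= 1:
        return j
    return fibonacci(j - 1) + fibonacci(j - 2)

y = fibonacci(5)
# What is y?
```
Call trace (a repeated sub-call is expanded the first time; later identical calls just restate its return value):
fibonacci(j=5)
  fibonacci(j=4)
    fibonacci(j=3)
      fibonacci(j=2)
        fibonacci(j=1)
        -> return 1
        fibonacci(j=0)
        -> return 0
      -> return 1
      fibonacci(j=1)
      -> return 1
    -> return 2
    fibonacci(j=2) -> return 1  (same call as traced above)
  -> return 3
  fibonacci(j=3) -> return 2  (same call as traced above)
-> return 5

Final answer: 5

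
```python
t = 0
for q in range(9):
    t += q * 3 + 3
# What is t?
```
Trace:
  t=0
  t=3, q=0
  t=9, q=1
  t=18, q=2
  t=30, q=3
  t=45, q=4
  t=63, q=5
  t=84, q=6
  t=108, q=7
  t=135, q=8

Final answer: 135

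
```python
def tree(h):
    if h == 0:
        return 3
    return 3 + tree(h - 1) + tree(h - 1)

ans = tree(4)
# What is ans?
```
Call trace (a repeated sub-call is expanded the first time; later identical calls just restate its return value):
tree(h=4)
  tree(h=3)
    tree(h=2)
      tree(h=1)
        tree(h=0)
        -> return 3
        tree(h=0)
        -> return 3
      -> return 9
      tree(h=1) -> return 9  (same call as traced above)
    -> return 21
    tree(h=2) -> return 21  (same call as traced above)
  -> return 45
  tree(h=3) -> return 45  (same call as traced above)
-> return 93

Final answer: 93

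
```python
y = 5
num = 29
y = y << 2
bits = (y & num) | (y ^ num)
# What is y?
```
Trace:
  y=5
  y=5, num=29
  y=20, num=29
  y=20, num=29, bits=29

Final answer: 20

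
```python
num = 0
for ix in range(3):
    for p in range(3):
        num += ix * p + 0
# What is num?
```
Trace:
  num=0
  num=0, ix=0, p=0
  num=0, ix=0, p=1
  num=0, ix=0, p=2
  num=0, ix=1, p=0
  num=1, ix=1, p=1
  num=3, ix=1, p=2
  num=3, ix=2, p=0
  num=5, ix=2, p=1
  num=9, ix=2, p=2

Final answer: 9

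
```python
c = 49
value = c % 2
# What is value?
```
Trace:
  c=49
  c=49, value=1

Final answer: 1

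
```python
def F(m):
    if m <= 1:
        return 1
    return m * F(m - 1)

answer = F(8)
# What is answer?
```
Call trace:
F(m=8)
  F(m=7)
    F(m=6)
      F(m=5)
        F(m=4)
          F(m=3)
            F(m=2)
              F(m=1)
              -> return 1
            -> return 2
          -> return 6
        -> return 24
      -> return 120
    -> return 720
  -> return 5040
-> return 40320

Final answer: 40320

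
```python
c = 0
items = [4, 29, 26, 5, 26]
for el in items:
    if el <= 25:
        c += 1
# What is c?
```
Trace:
  c=0
  c=1, el=4
  c=1, el=29
  c=1, el=26
  c=2, el=5
  c=2, el=26

Final answer: 2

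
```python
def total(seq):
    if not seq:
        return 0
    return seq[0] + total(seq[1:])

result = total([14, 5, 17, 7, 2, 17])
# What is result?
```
Call trace:
total(seq=[14, 5, 17, 7, 2, 17])
  total(seq=[5, 17, 7, 2, 17])
    total(seq=[17, 7, 2, 17])
      total(seq=[7, 2, 17])
        total(seq=[2, 17])
          total(seq=[17])
            total(seq=[])
            -> return 0
          -> return 17
        -> return 19
      -> return 26
    -> return 43
  -> return 48
-> return 62

Final answer: 62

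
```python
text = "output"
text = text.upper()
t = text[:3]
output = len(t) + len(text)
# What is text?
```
Trace:
  text='output'
  text='OUTPUT'
  text='OUTPUT', t='OUT'
  text='OUTPUT', t='OUT', output=9

Final answer: 'OUTPUT'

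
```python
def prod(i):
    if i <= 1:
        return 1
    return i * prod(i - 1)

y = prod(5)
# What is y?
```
Call trace:
prod(i=5)
  prod(i=4)
    prod(i=3)
      prod(i=2)
        prod(i=1)
        -> return 1
      -> return 2
    -> return 6
  -> return 24
-> return 120

Final answer: 120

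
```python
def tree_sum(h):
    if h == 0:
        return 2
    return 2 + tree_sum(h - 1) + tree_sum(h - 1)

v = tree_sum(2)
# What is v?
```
Call trace (a repeated sub-call is expanded the first time; later identical calls just restate its return value):
tree_sum(h=2)
  tree_sum(h=1)
    tree_sum(h=0)
    -> return 2
    tree_sum(h=0)
    -> return 2
  -> return 6
  tree_sum(h=1) -> return 6  (same call as traced above)
-> return 14

Final answer: 14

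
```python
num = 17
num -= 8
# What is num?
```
Trace:
  num=17
  num=9

Final answer: 9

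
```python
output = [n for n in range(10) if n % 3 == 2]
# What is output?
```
Trace:
  n=0
  n=1
  n=2
  n=3
  n=4
  n=5
  n=6
  n=7
  n=8
  n=9
  output=[2, 5, 8]

Final answer: [2, 5, 8]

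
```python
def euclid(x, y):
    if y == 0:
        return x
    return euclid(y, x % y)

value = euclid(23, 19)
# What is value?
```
Call trace:
euclid(x=23, y=19)
  euclid(x=19, y=4)
    euclid(x=4, y=3)
      euclid(x=3, y=1)
        euclid(x=1, y=0)
        -> return 1
      -> return 1
    -> return 1
  -> return 1
-> return 1

Final answer: 1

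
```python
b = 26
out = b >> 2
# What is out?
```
Trace:
  b=26
  b=26, out=6

Final answer: 6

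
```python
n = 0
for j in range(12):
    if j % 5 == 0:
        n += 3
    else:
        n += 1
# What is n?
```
Trace:
  n=0
  n=3, j=0
  n=4, j=1
  n=5, j=2
  n=6, j=3
  n=7, j=4
  n=10, j=5
  n=11, j=6
  n=12, j=7
  n=13, j=8
  n=14, j=9
  n=17, j=10
  n=18, j=11

Final answer: 18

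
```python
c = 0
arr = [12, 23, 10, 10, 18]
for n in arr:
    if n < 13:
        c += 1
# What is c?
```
Trace:
  c=0
  c=1, n=12
  c=1, n=23
  c=2, n=10
  c=3, n=10
  c=3, n=18

Final answer: 3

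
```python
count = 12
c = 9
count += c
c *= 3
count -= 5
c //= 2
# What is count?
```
Trace:
  count=12
  count=12, c=9
  count=21, c=9
  count=21, c=27
  count=16, c=27
  count=16, c=13

Final answer: 16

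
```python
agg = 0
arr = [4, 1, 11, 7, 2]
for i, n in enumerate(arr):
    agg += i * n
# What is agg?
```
Trace:
  agg=0
  agg=0, i=0, n=4
  agg=1, i=1, n=1
  agg=23, i=2, n=11
  agg=44, i=3, n=7
  agg=52, i=4, n=2

Final answer: 52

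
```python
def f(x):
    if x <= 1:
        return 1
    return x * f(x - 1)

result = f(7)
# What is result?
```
Call trace:
f(x=7)
  f(x=6)
    f(x=5)
      f(x=4)
        f(x=3)
          f(x=2)
            f(x=1)
            -> return 1
          -> return 2
        -> return 6
      -> return 24
    -> return 120
  -> return 720
-> return 5040

Final answer: 5040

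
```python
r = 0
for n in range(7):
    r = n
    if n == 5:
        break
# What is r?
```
Trace:
  r=0
  r=0, n=0
  r=1, n=1
  r=2, n=2
  r=3, n=3
  r=4, n=4
  r=5, n=5

Final answer: 5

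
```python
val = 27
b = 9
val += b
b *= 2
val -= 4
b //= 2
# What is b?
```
Trace:
  val=27
  val=27, b=9
  val=36, b=9
  val=36, b=18
  val=32, b=18
  val=32, b=9

Final answer: 9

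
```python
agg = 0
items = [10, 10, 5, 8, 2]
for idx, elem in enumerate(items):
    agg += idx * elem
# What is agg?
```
Trace:
  agg=0
  agg=0, idx=0, elem=10
  agg=10, idx=1, elem=10
  agg=20, idx=2, elem=5
  agg=44, idx=3, elem=8
  agg=52, idx=4, elem=2

Final answer: 52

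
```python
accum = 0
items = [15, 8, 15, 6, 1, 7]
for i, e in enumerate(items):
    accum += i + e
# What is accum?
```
Trace:
  accum=0
  accum=15, i=0, e=15
  accum=24, i=1, e=8
  accum=41, i=2, e=15
  accum=50, i=3, e=6
  accum=55, i=4, e=1
  accum=67, i=5, e=7

Final answer: 67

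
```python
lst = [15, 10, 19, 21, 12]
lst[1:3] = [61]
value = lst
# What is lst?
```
Trace:
  lst=[15, 10, 19, 21, 12]
  lst=[15, 61, 21, 12]
  lst=[15, 61, 21, 12], value=[15, 61, 21, 12]

Final answer: [15, 61, 21, 12]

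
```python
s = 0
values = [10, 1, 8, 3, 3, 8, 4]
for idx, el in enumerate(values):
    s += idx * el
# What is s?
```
Trace:
  s=0
  s=0, idx=0, el=10
  s=1, idx=1, el=1
  s=17, idx=2, el=8
  s=26, idx=3, el=3
  s=38, idx=4, el=3
  s=78, idx=5, el=8
  s=102, idx=6, el=4

Final answer: 102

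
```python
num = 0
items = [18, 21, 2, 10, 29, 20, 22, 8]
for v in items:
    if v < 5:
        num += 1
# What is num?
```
Trace:
  num=0
  num=0, v=18
  num=0, v=21
  num=1, v=2
  num=1, v=10
  num=1, v=29
  num=1, v=20
  num=1, v=22
  num=1, v=8

Final answer: 1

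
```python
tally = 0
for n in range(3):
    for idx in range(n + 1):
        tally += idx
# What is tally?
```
Trace:
  tally=0
  tally=0, n=0, idx=0
  tally=0, n=1, idx=0
  tally=1, n=1, idx=1
  tally=1, n=2, idx=0
  tally=2, n=2, idx=1
  tally=4, n=2, idx=2

Final answer: 4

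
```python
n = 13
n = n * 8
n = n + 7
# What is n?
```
Trace:
  n=13
  n=104
  n=111

Final answer: 111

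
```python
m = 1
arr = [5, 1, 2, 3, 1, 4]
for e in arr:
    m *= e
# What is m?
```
Trace:
  m=1
  m=5, e=5
  m=5, e=1
  m=10, e=2
  m=30, e=3
  m=30, e=1
  m=120, e=4

Final answer: 120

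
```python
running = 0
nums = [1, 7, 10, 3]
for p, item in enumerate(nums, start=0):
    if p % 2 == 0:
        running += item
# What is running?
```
Trace:
  running=0
  running=1, p=0, item=1
  running=1, p=1, item=7
  running=11, p=2, item=10
  running=11, p=3, item=3

Final answer: 11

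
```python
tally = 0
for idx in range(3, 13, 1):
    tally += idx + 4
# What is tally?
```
Trace:
  tally=0
  tally=7, idx=3
  tally=15, idx=4
  tally=24, idx=5
  tally=34, idx=6
  tally=45, idx=7
  tally=57, idx=8
  tally=70, idx=9
  tally=84, idx=10
  tally=99, idx=11
  tally=115, idx=12

Final answer: 115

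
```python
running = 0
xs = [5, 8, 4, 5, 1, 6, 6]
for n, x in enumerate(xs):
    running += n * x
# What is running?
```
Trace:
  running=0
  running=0, n=0, x=5
  running=8, n=1, x=8
  running=16, n=2, x=4
  running=31, n=3, x=5
  running=35, n=4, x=1
  running=65, n=5, x=6
  running=101, n=6, x=6

Final answer: 101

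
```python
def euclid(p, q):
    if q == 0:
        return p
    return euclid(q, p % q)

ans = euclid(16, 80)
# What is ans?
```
Call trace:
euclid(p=16, q=80)
  euclid(p=80, q=16)
    euclid(p=16, q=0)
    -> return 16
  -> return 16
-> return 16

Final answer: 16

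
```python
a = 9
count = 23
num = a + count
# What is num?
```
Trace:
  a=9
  a=9, count=23
  a=9, count=23, num=32

Final answer: 32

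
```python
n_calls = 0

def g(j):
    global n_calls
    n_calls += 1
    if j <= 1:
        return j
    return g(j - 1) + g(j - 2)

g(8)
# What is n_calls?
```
Call trace (a repeated sub-call is expanded the first time; later identical calls just restate its return value):
g(j=8)
  g(j=7)
    g(j=6)
      g(j=5)
        g(j=4)
          g(j=3)
            g(j=2)
              g(j=1)
              -> return 1
              g(j=0)
              -> return 0
            -> return 1
            g(j=1)
            -> return 1
          -> return 2
          g(j=2) -> return 1  (same call as traced above)
        -> return 3
        g(j=3) -> return 2  (same call as traced above)
      -> return 5
      g(j=4) -> return 3  (same call as traced above)
    -> return 8
    g(j=5) -> return 5  (same call as traced above)
  -> return 13
  g(j=6) -> return 8  (same call as traced above)
-> return 21

n_calls is incremented once per call, so count the calls in each subtree. Let C(j) = number of calls made by g(j).
C(0) = C(1) = 1 (base case, no recursion); C(j) = 1 + C(j - 1) + C(j - 2) otherwise.
C(2) = 1 + C(1) + C(0) = 1 + 1 + 1 = 3
C(3) = 1 + C(2) + C(1) = 1 + 3 + 1 = 5
C(4) = 1 + C(3) + C(2) = 1 + 5 + 3 = 9
C(5) = 1 + C(4) + C(3) = 1 + 9 + 5 = 15
C(6) = 1 + C(5) + C(4) = 1 + 15 + 9 = 25
C(7) = 1 + C(6) + C(5) = 1 + 25 + 15 = 41
C(8) = 1 + C(7) + C(6) = 1 + 41 + 25 = 67
n_calls = C(8) = 67

Final answer: 67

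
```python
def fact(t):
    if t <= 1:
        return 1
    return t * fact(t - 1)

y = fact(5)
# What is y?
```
Call trace:
fact(t=5)
  fact(t=4)
    fact(t=3)
      fact(t=2)
        fact(t=1)
        -> return 1
      -> return 2
    -> return 6
  -> return 24
-> return 120

Final answer: 120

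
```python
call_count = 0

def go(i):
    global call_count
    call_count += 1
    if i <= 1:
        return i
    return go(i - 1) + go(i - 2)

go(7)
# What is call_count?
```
Call trace (a repeated sub-call is expanded the first time; later identical calls just restate its return value):
go(i=7)
  go(i=6)
    go(i=5)
      go(i=4)
        go(i=3)
          go(i=2)
            go(i=1)
            -> return 1
            go(i=0)
            -> return 0
          -> return 1
          go(i=1)
          -> return 1
        -> return 2
        go(i=2) -> return 1  (same call as traced above)
      -> return 3
      go(i=3) -> return 2  (same call as traced above)
    -> return 5
    go(i=4) -> return 3  (same call as traced above)
  -> return 8
  go(i=5) -> return 5  (same call as traced above)
-> return 13

call_count is incremented once per call, so count the calls in each subtree. Let C(i) = number of calls made by go(i).
C(0) = C(1) = 1 (base case, no recursion); C(i) = 1 + C(i - 1) + C(i - 2) otherwise.
C(2) = 1 + C(1) + C(0) = 1 + 1 + 1 = 3
C(3) = 1 + C(2) + C(1) = 1 + 3 + 1 = 5
C(4) = 1 + C(3) + C(2) = 1 + 5 + 3 = 9
C(5) = 1 + C(4) + C(3) = 1 + 9 + 5 = 15
C(6) = 1 + C(5) + C(4) = 1 + 15 + 9 = 25
C(7) = 1 + C(6) + C(5) = 1 + 25 + 15 = 41
call_count = C(7) = 41

Final answer: 41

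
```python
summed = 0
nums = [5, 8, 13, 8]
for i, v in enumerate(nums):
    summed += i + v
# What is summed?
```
Trace:
  summed=0
  summed=5, i=0, v=5
  summed=14, i=1, v=8
  summed=29, i=2, v=13
  summed=40, i=3, v=8

Final answer: 40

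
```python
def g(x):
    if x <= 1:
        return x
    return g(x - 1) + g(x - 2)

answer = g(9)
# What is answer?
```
Call trace (a repeated sub-call is expanded the first time; later identical calls just restate its return value):
g(x=9)
  g(x=8)
    g(x=7)
      g(x=6)
        g(x=5)
          g(x=4)
            g(x=3)
              g(x=2)
                g(x=1)
                -> return 1
                g(x=0)
                -> return 0
              -> return 1
              g(x=1)
              -> return 1
            -> return 2
            g(x=2) -> return 1  (same call as traced above)
          -> return 3
          g(x=3) -> return 2  (same call as traced above)
        -> return 5
        g(x=4) -> return 3  (same call as traced above)
      -> return 8
      g(x=5) -> return 5  (same call as traced above)
    -> return 13
    g(x=6) -> return 8  (same call as traced above)
  -> return 21
  g(x=7) -> return 13  (same call as traced above)
-> return 34

Final answer: 34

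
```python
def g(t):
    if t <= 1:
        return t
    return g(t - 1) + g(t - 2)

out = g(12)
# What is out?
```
Call trace (a repeated sub-call is expanded the first time; later identical calls just restate its return value):
g(t=12)
  g(t=11)
    g(t=10)
      g(t=9)
        g(t=8)
          g(t=7)
            g(t=6)
              g(t=5)
                g(t=4)
                  g(t=3)
                    g(t=2)
                      g(t=1)
                      -> return 1
                      g(t=0)
                      -> return 0
                    -> return 1
                    g(t=1)
                    -> return 1
                  -> return 2
                  g(t=2) -> return 1  (same call as traced above)
                -> return 3
                g(t=3) -> return 2  (same call as traced above)
              -> return 5
              g(t=4) -> return 3  (same call as traced above)
            -> return 8
            g(t=5) -> return 5  (same call as traced above)
          -> return 13
          g(t=6) -> return 8  (same call as traced above)
        -> return 21
        g(t=7) -> return 13  (same call as traced above)
      -> return 34
      g(t=8) -> return 21  (same call as traced above)
    -> return 55
    g(t=9) -> return 34  (same call as traced above)
  -> return 89
  g(t=10) -> return 55  (same call as traced above)
-> return 144

Final answer: 144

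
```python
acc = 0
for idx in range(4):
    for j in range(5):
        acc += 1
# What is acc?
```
Trace:
  acc=0
  acc=1, idx=0, j=0
  acc=2, idx=0, j=1
  acc=3, idx=0, j=2
  acc=4, idx=0, j=3
  acc=5, idx=0, j=4
  acc=6, idx=1, j=0
  acc=7, idx=1, j=1
  acc=8, idx=1, j=2
  acc=9, idx=1, j=3
  acc=10, idx=1, j=4
  acc=11, idx=2, j=0
  acc=12, idx=2, j=1
  acc=13, idx=2, j=2
  acc=14, idx=2, j=3
  acc=15, idx=2, j=4
  acc=16, idx=3, j=0
  acc=17, idx=3, j=1
  acc=18, idx=3, j=2
  acc=19, idx=3, j=3
  acc=20, idx=3, j=4

Final answer: 20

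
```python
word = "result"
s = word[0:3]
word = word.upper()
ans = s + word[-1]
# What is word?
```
Trace:
  word='result'
  word='result', s='res'
  word='RESULT', s='res'
  word='RESULT', s='res', ans='resT'

Final answer: 'RESULT'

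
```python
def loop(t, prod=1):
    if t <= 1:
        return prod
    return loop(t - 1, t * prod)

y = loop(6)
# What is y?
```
Call trace:
loop(t=6, prod=1)
  loop(t=5, prod=6)
    loop(t=4, prod=30)
      loop(t=3, prod=120)
        loop(t=2, prod=360)
          loop(t=1, prod=720)
          -> return 720
        -> return 720
      -> return 720
    -> return 720
  -> return 720
-> return 720

Final answer: 720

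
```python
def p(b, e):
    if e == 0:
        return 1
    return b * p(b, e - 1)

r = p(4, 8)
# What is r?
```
Call trace:
p(b=4, e=8)
  p(b=4, e=7)
    p(b=4, e=6)
      p(b=4, e=5)
        p(b=4, e=4)
          p(b=4, e=3)
            p(b=4, e=2)
              p(b=4, e=1)
                p(b=4, e=0)
                -> return 1
              -> return 4
            -> return 16
          -> return 64
        -> return 256
      -> return 1024
    -> return 4096
  -> return 16384
-> return 65536

Final answer: 65536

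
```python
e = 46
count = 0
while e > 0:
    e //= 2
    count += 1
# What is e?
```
Trace:
  e=46
  e=46, count=0
  e=23, count=1
  e=11, count=2
  e=5, count=3
  e=2, count=4
  e=1, count=5
  e=0, count=6

Final answer: 0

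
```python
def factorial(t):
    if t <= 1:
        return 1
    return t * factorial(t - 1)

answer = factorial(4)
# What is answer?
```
Call trace:
factorial(t=4)
  factorial(t=3)
    factorial(t=2)
      factorial(t=1)
      -> return 1
    -> return 2
  -> return 6
-> return 24

Final answer: 24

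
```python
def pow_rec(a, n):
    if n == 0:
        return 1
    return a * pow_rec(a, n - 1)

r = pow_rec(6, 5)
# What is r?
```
Call trace:
pow_rec(a=6, n=5)
  pow_rec(a=6, n=4)
    pow_rec(a=6, n=3)
      pow_rec(a=6, n=2)
        pow_rec(a=6, n=1)
          pow_rec(a=6, n=0)
          -> return 1
        -> return 6
      -> return 36
    -> return 216
  -> return 1296
-> return 7776

Final answer: 7776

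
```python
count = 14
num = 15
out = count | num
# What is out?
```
Trace:
  count=14
  count=14, num=15
  count=14, num=15, out=15

Final answer: 15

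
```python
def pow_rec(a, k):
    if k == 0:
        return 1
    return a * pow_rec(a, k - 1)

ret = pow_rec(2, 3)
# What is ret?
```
Call trace:
pow_rec(a=2, k=3)
  pow_rec(a=2, k=2)
    pow_rec(a=2, k=1)
      pow_rec(a=2, k=0)
      -> return 1
    -> return 2
  -> return 4
-> return 8

Final answer: 8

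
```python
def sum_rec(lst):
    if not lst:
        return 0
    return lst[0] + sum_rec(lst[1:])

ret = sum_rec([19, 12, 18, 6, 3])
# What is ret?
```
Call trace:
sum_rec(lst=[19, 12, 18, 6, 3])
  sum_rec(lst=[12, 18, 6, 3])
    sum_rec(lst=[18, 6, 3])
      sum_rec(lst=[6, 3])
        sum_rec(lst=[3])
          sum_rec(lst=[])
          -> return 0
        -> return 3
      -> return 9
    -> return 27
  -> return 39
-> return 58

Final answer: 58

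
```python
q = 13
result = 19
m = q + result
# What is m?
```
Trace:
  q=13
  q=13, result=19
  q=13, result=19, m=32

Final answer: 32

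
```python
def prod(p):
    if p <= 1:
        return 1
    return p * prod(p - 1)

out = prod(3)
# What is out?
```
Call trace:
prod(p=3)
  prod(p=2)
    prod(p=1)
    -> return 1
  -> return 2
-> return 6

Final answer: 6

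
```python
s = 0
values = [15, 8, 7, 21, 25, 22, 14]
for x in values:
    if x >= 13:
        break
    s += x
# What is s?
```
Trace:
  s=0
  s=0, x=15

Final answer: 0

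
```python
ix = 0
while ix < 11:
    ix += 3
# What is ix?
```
Trace:
  ix=0
  ix=3
  ix=6
  ix=9
  ix=12

Final answer: 12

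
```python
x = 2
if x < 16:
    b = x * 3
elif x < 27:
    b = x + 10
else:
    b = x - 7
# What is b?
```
Trace:
  x=2
  x=2, b=6

Final answer: 6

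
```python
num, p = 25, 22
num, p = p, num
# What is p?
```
Trace:
  num=25, p=22
  num=22, p=25

Final answer: 25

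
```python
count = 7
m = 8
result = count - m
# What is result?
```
Trace:
  count=7
  count=7, m=8
  count=7, m=8, result=-1

Final answer: -1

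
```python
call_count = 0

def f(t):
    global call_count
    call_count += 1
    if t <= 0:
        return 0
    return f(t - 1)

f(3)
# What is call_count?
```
Call trace:
f(t=3)
  f(t=2)
    f(t=1)
      f(t=0)
      -> return 0
    -> return 0
  -> return 0
-> return 0

call_count is incremented once per call. f is entered once for each t = 3, 2, 1, 0 (the t <= 0 call returns without recursing), i.e. 3 + 1 calls.
call_count = 4

Final answer: 4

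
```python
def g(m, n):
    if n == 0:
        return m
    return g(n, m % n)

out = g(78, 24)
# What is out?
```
Call trace:
g(m=78, n=24)
  g(m=24, n=6)
    g(m=6, n=0)
    -> return 6
  -> return 6
-> return 6

Final answer: 6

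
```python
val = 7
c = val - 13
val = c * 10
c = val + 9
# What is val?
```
Trace:
  val=7
  val=7, c=-6
  val=-60, c=-6
  val=-60, c=-51

Final answer: -60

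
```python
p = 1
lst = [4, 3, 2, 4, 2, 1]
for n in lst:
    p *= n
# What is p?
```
Trace:
  p=1
  p=4, n=4
  p=12, n=3
  p=24, n=2
  p=96, n=4
  p=192, n=2
  p=192, n=1

Final answer: 192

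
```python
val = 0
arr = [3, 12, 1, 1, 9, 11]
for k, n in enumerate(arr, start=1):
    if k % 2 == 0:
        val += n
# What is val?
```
Trace:
  val=0
  val=0, k=1, n=3
  val=12, k=2, n=12
  val=12, k=3, n=1
  val=13, k=4, n=1
  val=13, k=5, n=9
  val=24, k=6, n=11

Final answer: 24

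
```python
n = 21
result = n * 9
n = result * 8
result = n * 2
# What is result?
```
Trace:
  n=21
  n=21, result=189
  n=1512, result=189
  n=1512, result=3024

Final answer: 3024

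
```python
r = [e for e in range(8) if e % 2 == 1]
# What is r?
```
Trace:
  e=0
  e=1
  e=2
  e=3
  e=4
  e=5
  e=6
  e=7
  r=[1, 3, 5, 7]

Final answer: [1, 3, 5, 7]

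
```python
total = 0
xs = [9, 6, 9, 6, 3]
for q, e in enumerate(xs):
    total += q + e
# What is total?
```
Trace:
  total=0
  total=9, q=0, e=9
  total=16, q=1, e=6
  total=27, q=2, e=9
  total=36, q=3, e=6
  total=43, q=4, e=3

Final answer: 43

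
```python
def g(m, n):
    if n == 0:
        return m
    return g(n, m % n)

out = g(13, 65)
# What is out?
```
Call trace:
g(m=13, n=65)
  g(m=65, n=13)
    g(m=13, n=0)
    -> return 13
  -> return 13
-> return 13

Final answer: 13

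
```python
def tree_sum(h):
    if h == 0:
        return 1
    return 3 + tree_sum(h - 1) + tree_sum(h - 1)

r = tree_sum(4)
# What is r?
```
Call trace (a repeated sub-call is expanded the first time; later identical calls just restate its return value):
tree_sum(h=4)
  tree_sum(h=3)
    tree_sum(h=2)
      tree_sum(h=1)
        tree_sum(h=0)
        -> return 1
        tree_sum(h=0)
        -> return 1
      -> return 5
      tree_sum(h=1) -> return 5  (same call as traced above)
    -> return 13
    tree_sum(h=2) -> return 13  (same call as traced above)
  -> return 29
  tree_sum(h=3) -> return 29  (same call as traced above)
-> return 61

Final answer: 61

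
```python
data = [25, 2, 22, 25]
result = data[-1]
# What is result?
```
Trace:
  data=[25, 2, 22, 25]
  data=[25, 2, 22, 25], result=25

Final answer: 25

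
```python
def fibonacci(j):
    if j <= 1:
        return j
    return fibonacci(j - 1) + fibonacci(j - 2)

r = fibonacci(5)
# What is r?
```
Call trace (a repeated sub-call is expanded the first time; later identical calls just restate its return value):
fibonacci(j=5)
  fibonacci(j=4)
    fibonacci(j=3)
      fibonacci(j=2)
        fibonacci(j=1)
        -> return 1
        fibonacci(j=0)
        -> return 0
      -> return 1
      fibonacci(j=1)
      -> return 1
    -> return 2
    fibonacci(j=2) -> return 1  (same call as traced above)
  -> return 3
  fibonacci(j=3) -> return 2  (same call as traced above)
-> return 5

Final answer: 5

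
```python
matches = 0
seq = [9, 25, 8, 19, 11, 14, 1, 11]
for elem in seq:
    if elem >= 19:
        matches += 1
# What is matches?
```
Trace:
  matches=0
  matches=0, elem=9
  matches=1, elem=25
  matches=1, elem=8
  matches=2, elem=19
  matches=2, elem=11
  matches=2, elem=14
  matches=2, elem=1
  matches=2, elem=11

Final answer: 2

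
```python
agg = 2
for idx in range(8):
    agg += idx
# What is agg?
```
Trace:
  agg=2
  agg=2, idx=0
  agg=3, idx=1
  agg=5, idx=2
  agg=8, idx=3
  agg=12, idx=4
  agg=17, idx=5
  agg=23, idx=6
  agg=30, idx=7

Final answer: 30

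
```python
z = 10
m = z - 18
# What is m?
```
Trace:
  z=10
  z=10, m=-8

Final answer: -8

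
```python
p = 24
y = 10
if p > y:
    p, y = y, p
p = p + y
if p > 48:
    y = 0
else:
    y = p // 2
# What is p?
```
Trace:
  p=24
  p=24, y=10
  p=10, y=24
  p=34, y=24
  p=34, y=17

Final answer: 34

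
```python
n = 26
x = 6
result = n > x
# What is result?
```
Trace:
  n=26
  n=26, x=6
  n=26, x=6, result=True

Final answer: True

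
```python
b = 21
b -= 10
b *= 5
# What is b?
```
Trace:
  b=21
  b=11
  b=55

Final answer: 55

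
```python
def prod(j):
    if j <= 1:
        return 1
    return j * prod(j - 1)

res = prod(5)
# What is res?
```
Call trace:
prod(j=5)
  prod(j=4)
    prod(j=3)
      prod(j=2)
        prod(j=1)
        -> return 1
      -> return 2
    -> return 6
  -> return 24
-> return 120

Final answer: 120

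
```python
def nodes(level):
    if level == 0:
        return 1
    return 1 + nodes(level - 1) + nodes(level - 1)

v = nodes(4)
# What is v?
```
Call trace (a repeated sub-call is expanded the first time; later identical calls just restate its return value):
nodes(level=4)
  nodes(level=3)
    nodes(level=2)
      nodes(level=1)
        nodes(level=0)
        -> return 1
        nodes(level=0)
        -> return 1
      -> return 3
      nodes(level=1) -> return 3  (same call as traced above)
    -> return 7
    nodes(level=2) -> return 7  (same call as traced above)
  -> return 15
  nodes(level=3) -> return 15  (same call as traced above)
-> return 31

Final answer: 31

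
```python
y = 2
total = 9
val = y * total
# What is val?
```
Trace:
  y=2
  y=2, total=9
  y=2, total=9, val=18

Final answer: 18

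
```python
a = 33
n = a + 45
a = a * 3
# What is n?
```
Trace:
  a=33
  a=33, n=78
  a=99, n=78

Final answer: 78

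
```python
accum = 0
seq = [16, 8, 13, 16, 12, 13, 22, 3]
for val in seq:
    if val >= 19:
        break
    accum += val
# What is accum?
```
Trace:
  accum=0
  accum=16, val=16
  accum=24, val=8
  accum=37, val=13
  accum=53, val=16
  accum=65, val=12
  accum=78, val=13
  accum=78, val=22

Final answer: 78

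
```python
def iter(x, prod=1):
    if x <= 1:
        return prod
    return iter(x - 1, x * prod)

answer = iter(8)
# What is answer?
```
Call trace:
iter(x=8, prod=1)
  iter(x=7, prod=8)
    iter(x=6, prod=56)
      iter(x=5, prod=336)
        iter(x=4, prod=1680)
          iter(x=3, prod=6720)
            iter(x=2, prod=20160)
              iter(x=1, prod=40320)
              -> return 40320
            -> return 40320
          -> return 40320
        -> return 40320
      -> return 40320
    -> return 40320
  -> return 40320
-> return 40320

Final answer: 40320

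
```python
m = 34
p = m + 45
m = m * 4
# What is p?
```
Trace:
  m=34
  m=34, p=79
  m=136, p=79

Final answer: 79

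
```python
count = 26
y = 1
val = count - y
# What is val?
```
Trace:
  count=26
  count=26, y=1
  count=26, y=1, val=25

Final answer: 25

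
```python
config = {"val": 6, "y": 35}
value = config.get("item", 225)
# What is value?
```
Trace:
  config={'val': 6, 'y': 35}
  config={'val': 6, 'y': 35}, value=225

Final answer: 225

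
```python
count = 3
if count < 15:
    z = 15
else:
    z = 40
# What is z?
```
Trace:
  count=3
  count=3, z=15

Final answer: 15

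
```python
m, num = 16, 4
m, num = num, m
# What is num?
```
Trace:
  m=16, num=4
  m=4, num=16

Final answer: 16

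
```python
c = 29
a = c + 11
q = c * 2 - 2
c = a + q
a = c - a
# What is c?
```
Trace:
  c=29
  c=29, a=40
  c=29, a=40, q=56
  c=96, a=40, q=56
  c=96, a=56, q=56

Final answer: 96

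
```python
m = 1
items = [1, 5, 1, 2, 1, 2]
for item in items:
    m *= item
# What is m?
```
Trace:
  m=1
  m=1, item=1
  m=5, item=5
  m=5, item=1
  m=10, item=2
  m=10, item=1
  m=20, item=2

Final answer: 20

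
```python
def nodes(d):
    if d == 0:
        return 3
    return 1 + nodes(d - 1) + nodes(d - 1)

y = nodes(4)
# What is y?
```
Call trace (a repeated sub-call is expanded the first time; later identical calls just restate its return value):
nodes(d=4)
  nodes(d=3)
    nodes(d=2)
      nodes(d=1)
        nodes(d=0)
        -> return 3
        nodes(d=0)
        -> return 3
      -> return 7
      nodes(d=1) -> return 7  (same call as traced above)
    -> return 15
    nodes(d=2) -> return 15  (same call as traced above)
  -> return 31
  nodes(d=3) -> return 31  (same call as traced above)
-> return 63

Final answer: 63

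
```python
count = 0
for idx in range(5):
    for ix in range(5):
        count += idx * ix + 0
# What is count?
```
Trace:
  count=0
  count=0, idx=0, ix=0
  count=0, idx=0, ix=1
  count=0, idx=0, ix=2
  count=0, idx=0, ix=3
  count=0, idx=0, ix=4
  count=0, idx=1, ix=0
  count=1, idx=1, ix=1
  count=3, idx=1, ix=2
  count=6, idx=1, ix=3
  count=10, idx=1, ix=4
  count=10, idx=2, ix=0
  count=12, idx=2, ix=1
  count=16, idx=2, ix=2
  count=22, idx=2, ix=3
  count=30, idx=2, ix=4
  count=30, idx=3, ix=0
  count=33, idx=3, ix=1
  count=39, idx=3, ix=2
  count=48, idx=3, ix=3
  count=60, idx=3, ix=4
  count=60, idx=4, ix=0
  count=64, idx=4, ix=1
  count=72, idx=4, ix=2
  count=84, idx=4, ix=3
  count=100, idx=4, ix=4

Final answer: 100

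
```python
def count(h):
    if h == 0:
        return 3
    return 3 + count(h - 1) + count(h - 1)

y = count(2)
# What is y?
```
Call trace (a repeated sub-call is expanded the first time; later identical calls just restate its return value):
count(h=2)
  count(h=1)
    count(h=0)
    -> return 3
    count(h=0)
    -> return 3
  -> return 9
  count(h=1) -> return 9  (same call as traced above)
-> return 21

Final answer: 21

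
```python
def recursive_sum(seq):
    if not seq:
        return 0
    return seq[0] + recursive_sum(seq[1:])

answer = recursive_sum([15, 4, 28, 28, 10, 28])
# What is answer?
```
Call trace:
recursive_sum(seq=[15, 4, 28, 28, 10, 28])
  recursive_sum(seq=[4, 28, 28, 10, 28])
    recursive_sum(seq=[28, 28, 10, 28])
      recursive_sum(seq=[28, 10, 28])
        recursive_sum(seq=[10, 28])
          recursive_sum(seq=[28])
            recursive_sum(seq=[])
            -> return 0
          -> return 28
        -> return 38
      -> return 66
    -> return 94
  -> return 98
-> return 113

Final answer: 113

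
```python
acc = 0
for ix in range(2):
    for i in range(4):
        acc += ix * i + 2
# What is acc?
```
Trace:
  acc=0
  acc=2, ix=0, i=0
  acc=4, ix=0, i=1
  acc=6, ix=0, i=2
  acc=8, ix=0, i=3
  acc=10, ix=1, i=0
  acc=13, ix=1, i=1
  acc=17, ix=1, i=2
  acc=22, ix=1, i=3

Final answer: 22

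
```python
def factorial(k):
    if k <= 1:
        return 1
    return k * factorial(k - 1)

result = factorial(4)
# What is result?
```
Call trace:
factorial(k=4)
  factorial(k=3)
    factorial(k=2)
      factorial(k=1)
      -> return 1
    -> return 2
  -> return 6
-> return 24

Final answer: 24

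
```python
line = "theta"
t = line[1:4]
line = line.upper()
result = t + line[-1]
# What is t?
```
Trace:
  line='theta'
  line='theta', t='het'
  line='THETA', t='het'
  line='THETA', t='het', result='hetA'

Final answer: 'het'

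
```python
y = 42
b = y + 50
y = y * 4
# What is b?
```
Trace:
  y=42
  y=42, b=92
  y=168, b=92

Final answer: 92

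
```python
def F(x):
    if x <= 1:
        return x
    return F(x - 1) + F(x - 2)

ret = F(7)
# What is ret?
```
Call trace (a repeated sub-call is expanded the first time; later identical calls just restate its return value):
F(x=7)
  F(x=6)
    F(x=5)
      F(x=4)
        F(x=3)
          F(x=2)
            F(x=1)
            -> return 1
            F(x=0)
            -> return 0
          -> return 1
          F(x=1)
          -> return 1
        -> return 2
        F(x=2) -> return 1  (same call as traced above)
      -> return 3
      F(x=3) -> return 2  (same call as traced above)
    -> return 5
    F(x=4) -> return 3  (same call as traced above)
  -> return 8
  F(x=5) -> return 5  (same call as traced above)
-> return 13

Final answer: 13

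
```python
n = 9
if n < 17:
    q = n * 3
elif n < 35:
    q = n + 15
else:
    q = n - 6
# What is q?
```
Trace:
  n=9
  n=9, q=27

Final answer: 27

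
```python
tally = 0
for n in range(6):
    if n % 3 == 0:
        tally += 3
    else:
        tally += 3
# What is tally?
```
Trace:
  tally=0
  tally=3, n=0
  tally=6, n=1
  tally=9, n=2
  tally=12, n=3
  tally=15, n=4
  tally=18, n=5

Final answer: 18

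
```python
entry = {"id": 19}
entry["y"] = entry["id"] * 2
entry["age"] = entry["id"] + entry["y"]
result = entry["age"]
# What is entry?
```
Trace:
  entry={'id': 19}
  entry={'id': 19, 'y': 38}
  entry={'id': 19, 'y': 38, 'age': 57}
  entry={'id': 19, 'y': 38, 'age': 57}, result=57

Final answer: {'id': 19, 'y': 38, 'age': 57}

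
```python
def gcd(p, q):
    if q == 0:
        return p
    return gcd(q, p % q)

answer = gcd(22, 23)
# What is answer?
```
Call trace:
gcd(p=22, q=23)
  gcd(p=23, q=22)
    gcd(p=22, q=1)
      gcd(p=1, q=0)
      -> return 1
    -> return 1
  -> return 1
-> return 1

Final answer: 1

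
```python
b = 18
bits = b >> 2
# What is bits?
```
Trace:
  b=18
  b=18, bits=4

Final answer: 4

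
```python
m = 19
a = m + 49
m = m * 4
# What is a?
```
Trace:
  m=19
  m=19, a=68
  m=76, a=68

Final answer: 68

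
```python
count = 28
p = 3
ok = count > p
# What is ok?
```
Trace:
  count=28
  count=28, p=3
  count=28, p=3, ok=True

Final answer: True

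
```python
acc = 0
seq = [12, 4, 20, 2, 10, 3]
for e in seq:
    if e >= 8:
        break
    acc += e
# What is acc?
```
Trace:
  acc=0
  acc=0, e=12

Final answer: 0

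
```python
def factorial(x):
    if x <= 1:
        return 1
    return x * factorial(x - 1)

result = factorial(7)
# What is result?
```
Call trace:
factorial(x=7)
  factorial(x=6)
    factorial(x=5)
      factorial(x=4)
        factorial(x=3)
          factorial(x=2)
            factorial(x=1)
            -> return 1
          -> return 2
        -> return 6
      -> return 24
    -> return 120
  -> return 720
-> return 5040

Final answer: 5040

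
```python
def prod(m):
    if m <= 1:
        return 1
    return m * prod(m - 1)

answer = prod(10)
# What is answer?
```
Call trace:
prod(m=10)
  prod(m=9)
    prod(m=8)
      prod(m=7)
        prod(m=6)
          prod(m=5)
            prod(m=4)
              prod(m=3)
                prod(m=2)
                  prod(m=1)
                  -> return 1
                -> return 2
              -> return 6
            -> return 24
          -> return 120
        -> return 720
      -> return 5040
    -> return 40320
  -> return 362880
-> return 3628800

Final answer: 3628800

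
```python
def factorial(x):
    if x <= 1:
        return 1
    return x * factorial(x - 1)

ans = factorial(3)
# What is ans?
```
Call trace:
factorial(x=3)
  factorial(x=2)
    factorial(x=1)
    -> return 1
  -> return 2
-> return 6

Final answer: 6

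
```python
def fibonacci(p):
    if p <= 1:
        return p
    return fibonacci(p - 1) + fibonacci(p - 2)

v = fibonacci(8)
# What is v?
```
Call trace (a repeated sub-call is expanded the first time; later identical calls just restate its return value):
fibonacci(p=8)
  fibonacci(p=7)
    fibonacci(p=6)
      fibonacci(p=5)
        fibonacci(p=4)
          fibonacci(p=3)
            fibonacci(p=2)
              fibonacci(p=1)
              -> return 1
              fibonacci(p=0)
              -> return 0
            -> return 1
            fibonacci(p=1)
            -> return 1
          -> return 2
          fibonacci(p=2) -> return 1  (same call as traced above)
        -> return 3
        fibonacci(p=3) -> return 2  (same call as traced above)
      -> return 5
      fibonacci(p=4) -> return 3  (same call as traced above)
    -> return 8
    fibonacci(p=5) -> return 5  (same call as traced above)
  -> return 13
  fibonacci(p=6) -> return 8  (same call as traced above)
-> return 21

Final answer: 21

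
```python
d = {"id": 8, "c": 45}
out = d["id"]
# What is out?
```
Trace:
  d={'id': 8, 'c': 45}
  d={'id': 8, 'c': 45}, out=8

Final answer: 8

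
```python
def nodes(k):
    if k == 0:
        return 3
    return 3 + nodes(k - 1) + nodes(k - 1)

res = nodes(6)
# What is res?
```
Call trace (a repeated sub-call is expanded the first time; later identical calls just restate its return value):
nodes(k=6)
  nodes(k=5)
    nodes(k=4)
      nodes(k=3)
        nodes(k=2)
          nodes(k=1)
            nodes(k=0)
            -> return 3
            nodes(k=0)
            -> return 3
          -> return 9
          nodes(k=1) -> return 9  (same call as traced above)
        -> return 21
        nodes(k=2) -> return 21  (same call as traced above)
      -> return 45
      nodes(k=3) -> return 45  (same call as traced above)
    -> return 93
    nodes(k=4) -> return 93  (same call as traced above)
  -> return 189
  nodes(k=5) -> return 189  (same call as traced above)
-> return 381

Final answer: 381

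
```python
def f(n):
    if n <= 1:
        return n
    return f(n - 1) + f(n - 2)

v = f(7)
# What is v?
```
Call trace (a repeated sub-call is expanded the first time; later identical calls just restate its return value):
f(n=7)
  f(n=6)
    f(n=5)
      f(n=4)
        f(n=3)
          f(n=2)
            f(n=1)
            -> return 1
            f(n=0)
            -> return 0
          -> return 1
          f(n=1)
          -> return 1
        -> return 2
        f(n=2) -> return 1  (same call as traced above)
      -> return 3
      f(n=3) -> return 2  (same call as traced above)
    -> return 5
    f(n=4) -> return 3  (same call as traced above)
  -> return 8
  f(n=5) -> return 5  (same call as traced above)
-> return 13

Final answer: 13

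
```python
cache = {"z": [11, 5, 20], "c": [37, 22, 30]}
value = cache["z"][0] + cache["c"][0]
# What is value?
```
Trace:
  cache={'z': [11, 5, 20], 'c': [37, 22, 30]}
  cache={'z': [11, 5, 20], 'c': [37, 22, 30]}, value=48

Final answer: 48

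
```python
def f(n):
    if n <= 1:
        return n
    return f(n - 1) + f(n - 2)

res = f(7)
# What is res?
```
Call trace (a repeated sub-call is expanded the first time; later identical calls just restate its return value):
f(n=7)
  f(n=6)
    f(n=5)
      f(n=4)
        f(n=3)
          f(n=2)
            f(n=1)
            -> return 1
            f(n=0)
            -> return 0
          -> return 1
          f(n=1)
          -> return 1
        -> return 2
        f(n=2) -> return 1  (same call as traced above)
      -> return 3
      f(n=3) -> return 2  (same call as traced above)
    -> return 5
    f(n=4) -> return 3  (same call as traced above)
  -> return 8
  f(n=5) -> return 5  (same call as traced above)
-> return 13

Final answer: 13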